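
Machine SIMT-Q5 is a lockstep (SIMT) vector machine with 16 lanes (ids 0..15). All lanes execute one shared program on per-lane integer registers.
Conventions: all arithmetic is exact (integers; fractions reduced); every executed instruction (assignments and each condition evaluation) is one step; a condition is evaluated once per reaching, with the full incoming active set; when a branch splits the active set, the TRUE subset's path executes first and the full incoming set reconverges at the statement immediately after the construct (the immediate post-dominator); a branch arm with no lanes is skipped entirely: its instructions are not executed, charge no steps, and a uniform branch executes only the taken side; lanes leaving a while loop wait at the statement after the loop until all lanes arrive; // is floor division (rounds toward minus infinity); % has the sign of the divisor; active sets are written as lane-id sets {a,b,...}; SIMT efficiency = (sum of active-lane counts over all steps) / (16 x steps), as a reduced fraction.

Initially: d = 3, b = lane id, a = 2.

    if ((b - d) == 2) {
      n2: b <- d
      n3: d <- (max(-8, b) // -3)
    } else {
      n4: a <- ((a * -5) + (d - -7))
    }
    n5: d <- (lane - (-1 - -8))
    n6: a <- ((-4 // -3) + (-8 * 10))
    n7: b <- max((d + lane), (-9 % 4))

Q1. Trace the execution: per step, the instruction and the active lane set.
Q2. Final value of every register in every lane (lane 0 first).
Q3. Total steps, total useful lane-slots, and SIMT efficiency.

step 0: eval ((b - d) == 2)          {0,1,2,3,4,5,6,7,8,9,10,11,12,13,14,15}
step 1: b <- d                       {5}
step 2: d <- (max(-8, b) // -3)      {5}
step 3: a <- ((a * -5) + (d - -7))   {0,1,2,3,4,6,7,8,9,10,11,12,13,14,15}
step 4: d <- (lane - (-1 - -8))      {0,1,2,3,4,5,6,7,8,9,10,11,12,13,14,15}
step 5: a <- ((-4 // -3) + (-8 * 10)) {0,1,2,3,4,5,6,7,8,9,10,11,12,13,14,15}
step 6: b <- max((d + lane), (-9 % 4)) {0,1,2,3,4,5,6,7,8,9,10,11,12,13,14,15}

Answer: 7 steps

d: -7,-6,-5,-4,-3,-2,-1,0,1,2,3,4,5,6,7,8
b: 3,3,3,3,3,3,5,7,9,11,13,15,17,19,21,23
a: -79,-79,-79,-79,-79,-79,-79,-79,-79,-79,-79,-79,-79,-79,-79,-79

steps = 7; useful = 81; efficiency = 81/112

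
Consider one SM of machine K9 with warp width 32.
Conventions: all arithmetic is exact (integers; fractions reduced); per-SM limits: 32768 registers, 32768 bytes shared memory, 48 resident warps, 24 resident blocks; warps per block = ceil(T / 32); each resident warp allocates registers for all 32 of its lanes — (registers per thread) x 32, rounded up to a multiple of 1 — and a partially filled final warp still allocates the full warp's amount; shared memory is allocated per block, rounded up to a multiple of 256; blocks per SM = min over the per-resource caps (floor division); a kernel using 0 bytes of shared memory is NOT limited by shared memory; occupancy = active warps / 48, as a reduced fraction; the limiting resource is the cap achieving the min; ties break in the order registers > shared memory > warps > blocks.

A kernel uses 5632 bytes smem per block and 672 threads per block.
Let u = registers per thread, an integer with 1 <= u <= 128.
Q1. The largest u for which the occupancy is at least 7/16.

Answer: u = 48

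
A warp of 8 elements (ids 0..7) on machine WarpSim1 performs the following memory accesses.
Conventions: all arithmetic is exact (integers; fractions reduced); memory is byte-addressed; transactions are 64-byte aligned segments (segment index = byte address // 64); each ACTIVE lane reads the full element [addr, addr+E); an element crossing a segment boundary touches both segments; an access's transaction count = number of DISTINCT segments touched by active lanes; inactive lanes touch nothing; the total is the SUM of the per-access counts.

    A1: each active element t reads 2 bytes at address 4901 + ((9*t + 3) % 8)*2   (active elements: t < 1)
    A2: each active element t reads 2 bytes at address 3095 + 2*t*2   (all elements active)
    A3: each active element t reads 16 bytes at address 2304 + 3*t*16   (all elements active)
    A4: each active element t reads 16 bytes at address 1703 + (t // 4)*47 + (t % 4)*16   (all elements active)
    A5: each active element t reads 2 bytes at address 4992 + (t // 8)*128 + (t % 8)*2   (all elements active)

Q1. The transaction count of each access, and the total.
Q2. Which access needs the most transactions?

A1: 1 transaction
A2: 1 transaction
A3: 6 transactions
A4: 3 transactions
A5: 1 transaction

Answer: 1,1,6,3,1; total 12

Answer: A3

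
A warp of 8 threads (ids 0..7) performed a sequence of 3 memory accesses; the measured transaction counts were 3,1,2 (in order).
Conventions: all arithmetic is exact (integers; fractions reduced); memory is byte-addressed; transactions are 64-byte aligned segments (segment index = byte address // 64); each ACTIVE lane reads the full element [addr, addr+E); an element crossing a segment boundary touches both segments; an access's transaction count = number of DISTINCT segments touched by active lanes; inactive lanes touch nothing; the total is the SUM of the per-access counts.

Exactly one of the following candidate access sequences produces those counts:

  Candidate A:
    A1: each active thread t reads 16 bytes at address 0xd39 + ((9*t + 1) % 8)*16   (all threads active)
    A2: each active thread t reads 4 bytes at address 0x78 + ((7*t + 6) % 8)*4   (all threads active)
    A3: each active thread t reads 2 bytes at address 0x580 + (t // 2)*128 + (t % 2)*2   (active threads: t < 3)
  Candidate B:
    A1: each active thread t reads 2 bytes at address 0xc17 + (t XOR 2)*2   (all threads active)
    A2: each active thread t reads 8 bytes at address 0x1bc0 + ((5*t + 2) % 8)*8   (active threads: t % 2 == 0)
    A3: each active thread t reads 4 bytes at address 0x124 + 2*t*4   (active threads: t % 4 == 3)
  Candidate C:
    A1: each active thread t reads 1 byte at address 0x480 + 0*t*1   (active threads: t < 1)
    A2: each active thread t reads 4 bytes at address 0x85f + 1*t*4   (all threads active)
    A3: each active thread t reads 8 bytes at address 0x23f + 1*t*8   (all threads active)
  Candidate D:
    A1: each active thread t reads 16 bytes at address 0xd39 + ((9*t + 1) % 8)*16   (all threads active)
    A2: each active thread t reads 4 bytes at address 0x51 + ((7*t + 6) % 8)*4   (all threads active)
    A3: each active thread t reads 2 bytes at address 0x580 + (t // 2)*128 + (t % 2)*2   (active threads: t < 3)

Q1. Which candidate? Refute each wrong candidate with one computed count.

A: A2 gives 2 transactions, not 1
B: A1 gives 1 transaction, not 3
C: A1 gives 1 transaction, not 3
D: all counts match (3,1,2)

Answer: D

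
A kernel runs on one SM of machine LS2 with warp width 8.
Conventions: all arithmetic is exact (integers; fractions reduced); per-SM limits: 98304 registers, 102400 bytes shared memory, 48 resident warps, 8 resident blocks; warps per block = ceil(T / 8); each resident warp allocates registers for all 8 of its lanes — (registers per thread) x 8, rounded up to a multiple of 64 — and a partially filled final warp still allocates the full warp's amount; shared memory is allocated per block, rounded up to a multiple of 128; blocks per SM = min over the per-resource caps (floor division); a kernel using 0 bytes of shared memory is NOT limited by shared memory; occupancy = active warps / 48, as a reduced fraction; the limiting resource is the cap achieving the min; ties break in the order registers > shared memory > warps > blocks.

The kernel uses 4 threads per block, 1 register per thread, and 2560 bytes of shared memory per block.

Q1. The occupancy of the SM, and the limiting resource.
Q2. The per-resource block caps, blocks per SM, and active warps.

Answer: occupancy 1/6, limited by blocks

registers: 1536 blocks
shared memory: 40 blocks
warps: 48 blocks
blocks: 8 blocks

Answer: 8 blocks, 8 active warps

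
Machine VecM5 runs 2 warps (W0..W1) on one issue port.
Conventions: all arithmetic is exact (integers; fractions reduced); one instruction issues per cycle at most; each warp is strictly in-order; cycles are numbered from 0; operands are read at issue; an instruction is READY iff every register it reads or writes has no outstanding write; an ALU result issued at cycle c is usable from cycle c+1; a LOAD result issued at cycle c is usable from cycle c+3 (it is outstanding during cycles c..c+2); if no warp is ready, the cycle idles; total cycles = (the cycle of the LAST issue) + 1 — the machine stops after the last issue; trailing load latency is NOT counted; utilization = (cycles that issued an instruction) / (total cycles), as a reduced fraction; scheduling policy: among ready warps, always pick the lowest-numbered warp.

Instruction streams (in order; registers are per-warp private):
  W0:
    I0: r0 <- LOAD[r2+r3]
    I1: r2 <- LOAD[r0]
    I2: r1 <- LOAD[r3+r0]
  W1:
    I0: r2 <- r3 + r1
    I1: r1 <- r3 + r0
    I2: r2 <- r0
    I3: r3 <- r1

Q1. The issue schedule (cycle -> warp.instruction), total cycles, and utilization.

cycle 0: W0.I0
cycle 1: W1.I0
cycle 2: W1.I1
cycle 3: W0.I1
cycle 4: W0.I2
cycle 5: W1.I2
cycle 6: W1.I3

Answer: 7 cycles, utilization 1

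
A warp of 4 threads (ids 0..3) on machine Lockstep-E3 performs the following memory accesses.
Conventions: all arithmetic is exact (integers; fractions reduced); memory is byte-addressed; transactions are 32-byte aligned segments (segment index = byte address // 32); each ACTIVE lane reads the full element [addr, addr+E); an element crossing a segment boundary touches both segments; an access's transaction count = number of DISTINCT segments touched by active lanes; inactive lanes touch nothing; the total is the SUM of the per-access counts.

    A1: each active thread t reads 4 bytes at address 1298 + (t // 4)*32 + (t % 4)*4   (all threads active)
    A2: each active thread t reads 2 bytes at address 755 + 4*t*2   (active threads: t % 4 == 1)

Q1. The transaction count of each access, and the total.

A1: 2 transactions
A2: 1 transaction

Answer: 2,1; total 3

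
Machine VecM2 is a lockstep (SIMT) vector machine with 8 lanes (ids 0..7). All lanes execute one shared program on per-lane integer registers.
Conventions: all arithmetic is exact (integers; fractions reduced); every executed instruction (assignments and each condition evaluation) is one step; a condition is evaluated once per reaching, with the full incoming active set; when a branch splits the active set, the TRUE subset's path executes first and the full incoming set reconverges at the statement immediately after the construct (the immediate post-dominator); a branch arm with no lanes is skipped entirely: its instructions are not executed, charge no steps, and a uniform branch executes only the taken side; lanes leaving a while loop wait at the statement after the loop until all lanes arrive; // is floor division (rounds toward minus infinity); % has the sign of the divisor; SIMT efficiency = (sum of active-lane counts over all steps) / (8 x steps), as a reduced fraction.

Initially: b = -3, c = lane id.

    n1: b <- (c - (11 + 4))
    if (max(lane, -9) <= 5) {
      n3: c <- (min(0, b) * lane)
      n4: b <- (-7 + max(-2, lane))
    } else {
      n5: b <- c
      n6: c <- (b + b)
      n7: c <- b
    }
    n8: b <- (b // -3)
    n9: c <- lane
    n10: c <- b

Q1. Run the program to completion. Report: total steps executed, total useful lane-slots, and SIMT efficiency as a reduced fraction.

Answer: 10 steps, 58 useful, 29/40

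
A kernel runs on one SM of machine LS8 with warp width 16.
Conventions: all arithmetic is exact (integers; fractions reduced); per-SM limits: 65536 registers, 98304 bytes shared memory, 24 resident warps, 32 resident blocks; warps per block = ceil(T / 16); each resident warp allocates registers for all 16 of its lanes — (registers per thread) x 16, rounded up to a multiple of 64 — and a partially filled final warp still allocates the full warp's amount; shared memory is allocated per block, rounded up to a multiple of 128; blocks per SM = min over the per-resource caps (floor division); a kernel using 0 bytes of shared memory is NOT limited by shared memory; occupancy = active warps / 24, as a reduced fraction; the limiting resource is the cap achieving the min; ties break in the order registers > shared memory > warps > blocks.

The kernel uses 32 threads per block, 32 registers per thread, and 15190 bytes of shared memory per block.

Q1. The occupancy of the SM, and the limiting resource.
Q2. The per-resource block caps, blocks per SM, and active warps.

Answer: occupancy 1/2, limited by shared memory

registers: 64 blocks
shared memory: 6 blocks
warps: 12 blocks
blocks: 32 blocks

Answer: 6 blocks, 12 active warps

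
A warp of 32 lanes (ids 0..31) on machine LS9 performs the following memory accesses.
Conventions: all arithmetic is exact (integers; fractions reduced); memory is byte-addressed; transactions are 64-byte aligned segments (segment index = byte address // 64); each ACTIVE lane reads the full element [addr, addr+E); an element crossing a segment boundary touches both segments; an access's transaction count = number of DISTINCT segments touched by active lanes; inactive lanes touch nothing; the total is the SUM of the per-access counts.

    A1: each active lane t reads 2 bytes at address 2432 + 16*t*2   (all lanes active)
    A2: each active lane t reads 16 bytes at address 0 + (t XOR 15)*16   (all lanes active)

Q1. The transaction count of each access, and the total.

A1: 16 transactions
A2: 8 transactions

Answer: 16,8; total 24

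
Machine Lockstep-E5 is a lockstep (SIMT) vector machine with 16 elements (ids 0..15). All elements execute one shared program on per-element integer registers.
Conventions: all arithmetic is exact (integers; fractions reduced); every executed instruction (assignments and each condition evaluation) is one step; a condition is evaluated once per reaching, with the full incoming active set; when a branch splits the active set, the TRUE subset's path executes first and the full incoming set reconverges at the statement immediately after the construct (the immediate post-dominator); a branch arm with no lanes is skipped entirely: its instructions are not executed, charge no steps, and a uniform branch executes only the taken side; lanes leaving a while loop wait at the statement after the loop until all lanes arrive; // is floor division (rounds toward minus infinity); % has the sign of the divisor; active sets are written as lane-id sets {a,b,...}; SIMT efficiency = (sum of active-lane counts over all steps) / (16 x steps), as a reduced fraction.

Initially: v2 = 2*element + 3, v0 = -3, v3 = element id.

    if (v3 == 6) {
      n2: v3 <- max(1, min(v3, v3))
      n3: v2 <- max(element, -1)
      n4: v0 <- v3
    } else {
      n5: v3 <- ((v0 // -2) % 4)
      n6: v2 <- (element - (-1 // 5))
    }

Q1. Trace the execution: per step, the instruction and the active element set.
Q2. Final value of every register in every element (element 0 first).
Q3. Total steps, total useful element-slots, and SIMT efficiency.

step 0: eval (v3 == 6)               {0,1,2,3,4,5,6,7,8,9,10,11,12,13,14,15}
step 1: v3 <- max(1, min(v3, v3))    {6}
step 2: v2 <- max(element, -1)       {6}
step 3: v0 <- v3                     {6}
step 4: v3 <- ((v0 // -2) % 4)       {0,1,2,3,4,5,7,8,9,10,11,12,13,14,15}
step 5: v2 <- (element - (-1 // 5))  {0,1,2,3,4,5,7,8,9,10,11,12,13,14,15}

Answer: 6 steps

v2: 1,2,3,4,5,6,6,8,9,10,11,12,13,14,15,16
v0: -3,-3,-3,-3,-3,-3,6,-3,-3,-3,-3,-3,-3,-3,-3,-3
v3: 1,1,1,1,1,1,6,1,1,1,1,1,1,1,1,1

steps = 6; useful = 49; efficiency = 49/96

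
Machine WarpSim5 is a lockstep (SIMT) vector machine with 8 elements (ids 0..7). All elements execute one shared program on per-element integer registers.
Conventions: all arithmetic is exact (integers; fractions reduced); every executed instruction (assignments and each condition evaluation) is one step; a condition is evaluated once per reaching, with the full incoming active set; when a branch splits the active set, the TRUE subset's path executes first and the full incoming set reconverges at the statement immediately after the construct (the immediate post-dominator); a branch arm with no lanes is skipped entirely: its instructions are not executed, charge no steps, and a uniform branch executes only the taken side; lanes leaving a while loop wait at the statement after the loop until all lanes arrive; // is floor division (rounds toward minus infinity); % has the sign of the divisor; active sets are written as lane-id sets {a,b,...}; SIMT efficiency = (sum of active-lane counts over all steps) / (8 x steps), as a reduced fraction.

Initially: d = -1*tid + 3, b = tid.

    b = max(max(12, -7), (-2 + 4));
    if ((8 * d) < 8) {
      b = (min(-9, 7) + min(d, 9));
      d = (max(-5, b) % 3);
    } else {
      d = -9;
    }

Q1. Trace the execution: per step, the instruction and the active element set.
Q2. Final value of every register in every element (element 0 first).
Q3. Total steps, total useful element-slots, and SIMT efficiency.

step 0: b <- max(max(12, -7), (-2 + 4)) {0,1,2,3,4,5,6,7}
step 1: eval ((8 * d) < 8)           {0,1,2,3,4,5,6,7}
step 2: b <- (min(-9, 7) + min(d, 9)) {3,4,5,6,7}
step 3: d <- (max(-5, b) % 3)        {3,4,5,6,7}
step 4: d <- -9                      {0,1,2}

Answer: 5 steps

d: -9,-9,-9,1,1,1,1,1
b: 12,12,12,-9,-10,-11,-12,-13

steps = 5; useful = 29; efficiency = 29/40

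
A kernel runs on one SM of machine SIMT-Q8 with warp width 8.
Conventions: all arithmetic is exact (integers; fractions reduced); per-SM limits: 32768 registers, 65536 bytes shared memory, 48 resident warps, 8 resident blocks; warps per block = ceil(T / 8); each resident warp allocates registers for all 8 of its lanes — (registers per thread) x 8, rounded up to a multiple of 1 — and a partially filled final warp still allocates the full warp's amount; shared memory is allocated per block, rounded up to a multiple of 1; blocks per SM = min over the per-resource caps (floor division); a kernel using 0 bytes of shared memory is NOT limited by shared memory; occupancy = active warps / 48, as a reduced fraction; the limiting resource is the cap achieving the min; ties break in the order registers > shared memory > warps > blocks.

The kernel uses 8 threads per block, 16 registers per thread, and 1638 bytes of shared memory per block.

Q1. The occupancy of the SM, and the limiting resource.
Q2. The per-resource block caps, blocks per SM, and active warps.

Answer: occupancy 1/6, limited by blocks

registers: 256 blocks
shared memory: 40 blocks
warps: 48 blocks
blocks: 8 blocks

Answer: 8 blocks, 8 active warps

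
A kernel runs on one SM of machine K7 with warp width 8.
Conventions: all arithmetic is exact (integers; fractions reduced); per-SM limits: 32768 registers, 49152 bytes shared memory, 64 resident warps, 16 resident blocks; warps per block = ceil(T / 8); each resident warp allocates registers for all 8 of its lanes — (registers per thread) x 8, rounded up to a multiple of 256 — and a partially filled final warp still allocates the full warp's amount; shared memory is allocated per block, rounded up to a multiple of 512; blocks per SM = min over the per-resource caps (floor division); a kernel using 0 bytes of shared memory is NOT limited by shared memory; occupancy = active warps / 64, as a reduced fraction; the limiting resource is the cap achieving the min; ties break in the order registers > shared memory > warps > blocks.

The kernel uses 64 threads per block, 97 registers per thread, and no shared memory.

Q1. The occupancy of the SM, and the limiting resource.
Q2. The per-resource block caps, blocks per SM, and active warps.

Answer: occupancy 1/2, limited by registers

registers: 4 blocks
shared memory: no limit (kernel uses none)
warps: 8 blocks
blocks: 16 blocks

Answer: 4 blocks, 32 active warps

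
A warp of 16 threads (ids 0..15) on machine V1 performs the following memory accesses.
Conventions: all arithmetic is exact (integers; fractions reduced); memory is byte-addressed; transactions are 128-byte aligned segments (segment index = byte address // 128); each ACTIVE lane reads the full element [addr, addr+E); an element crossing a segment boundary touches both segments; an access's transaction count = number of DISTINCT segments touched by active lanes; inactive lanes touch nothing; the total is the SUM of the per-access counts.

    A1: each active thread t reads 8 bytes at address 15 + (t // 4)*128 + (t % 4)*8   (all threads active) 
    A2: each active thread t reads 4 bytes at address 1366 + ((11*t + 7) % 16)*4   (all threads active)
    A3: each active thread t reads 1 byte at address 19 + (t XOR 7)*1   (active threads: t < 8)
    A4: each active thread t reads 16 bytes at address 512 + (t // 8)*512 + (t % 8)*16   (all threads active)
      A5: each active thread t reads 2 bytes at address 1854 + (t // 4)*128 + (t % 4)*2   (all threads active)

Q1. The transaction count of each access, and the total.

A1: 4 transactions
A2: 2 transactions
A3: 1 transaction
A4: 2 transactions
A5: 4 transactions

Answer: 4,2,1,2,4; total 13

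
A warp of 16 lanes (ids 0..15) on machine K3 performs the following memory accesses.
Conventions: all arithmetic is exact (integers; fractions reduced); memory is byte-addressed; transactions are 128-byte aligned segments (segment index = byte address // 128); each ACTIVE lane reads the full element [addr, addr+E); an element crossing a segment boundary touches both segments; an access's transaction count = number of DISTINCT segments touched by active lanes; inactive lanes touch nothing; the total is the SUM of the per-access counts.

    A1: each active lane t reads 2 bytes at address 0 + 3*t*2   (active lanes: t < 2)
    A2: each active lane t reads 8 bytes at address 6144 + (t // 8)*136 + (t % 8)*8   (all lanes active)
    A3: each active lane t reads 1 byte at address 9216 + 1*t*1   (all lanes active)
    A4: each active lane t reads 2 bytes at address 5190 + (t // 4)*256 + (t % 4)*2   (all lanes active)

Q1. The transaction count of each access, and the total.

A1: 1 transaction
A2: 2 transactions
A3: 1 transaction
A4: 4 transactions

Answer: 1,2,1,4; total 8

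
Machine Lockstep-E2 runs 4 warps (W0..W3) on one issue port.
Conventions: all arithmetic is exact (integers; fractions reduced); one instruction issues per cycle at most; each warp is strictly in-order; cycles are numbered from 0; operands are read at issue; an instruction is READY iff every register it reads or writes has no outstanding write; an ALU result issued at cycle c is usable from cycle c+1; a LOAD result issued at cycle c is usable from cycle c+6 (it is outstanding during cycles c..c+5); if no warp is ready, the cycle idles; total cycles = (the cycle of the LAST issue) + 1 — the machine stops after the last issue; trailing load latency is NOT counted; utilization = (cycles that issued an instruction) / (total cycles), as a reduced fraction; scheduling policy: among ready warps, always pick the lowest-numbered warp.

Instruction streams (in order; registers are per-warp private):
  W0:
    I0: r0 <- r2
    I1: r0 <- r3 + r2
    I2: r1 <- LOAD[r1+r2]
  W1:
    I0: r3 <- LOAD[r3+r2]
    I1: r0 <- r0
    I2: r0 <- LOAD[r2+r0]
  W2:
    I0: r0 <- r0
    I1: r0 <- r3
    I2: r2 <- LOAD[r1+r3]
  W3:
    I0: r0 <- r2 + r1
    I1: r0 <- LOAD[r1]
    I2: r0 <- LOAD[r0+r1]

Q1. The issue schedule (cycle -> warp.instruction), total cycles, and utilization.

cycle 0: W0.I0
cycle 1: W0.I1
cycle 2: W0.I2
cycle 3: W1.I0
cycle 4: W1.I1
cycle 5: W1.I2
cycle 6: W2.I0
cycle 7: W2.I1
cycle 8: W2.I2
cycle 9: W3.I0
cycle 10: W3.I1
cycle 11: idle
cycle 12: idle
cycle 13: idle
cycle 14: idle
cycle 15: idle
cycle 16: W3.I2

Answer: 17 cycles, utilization 12/17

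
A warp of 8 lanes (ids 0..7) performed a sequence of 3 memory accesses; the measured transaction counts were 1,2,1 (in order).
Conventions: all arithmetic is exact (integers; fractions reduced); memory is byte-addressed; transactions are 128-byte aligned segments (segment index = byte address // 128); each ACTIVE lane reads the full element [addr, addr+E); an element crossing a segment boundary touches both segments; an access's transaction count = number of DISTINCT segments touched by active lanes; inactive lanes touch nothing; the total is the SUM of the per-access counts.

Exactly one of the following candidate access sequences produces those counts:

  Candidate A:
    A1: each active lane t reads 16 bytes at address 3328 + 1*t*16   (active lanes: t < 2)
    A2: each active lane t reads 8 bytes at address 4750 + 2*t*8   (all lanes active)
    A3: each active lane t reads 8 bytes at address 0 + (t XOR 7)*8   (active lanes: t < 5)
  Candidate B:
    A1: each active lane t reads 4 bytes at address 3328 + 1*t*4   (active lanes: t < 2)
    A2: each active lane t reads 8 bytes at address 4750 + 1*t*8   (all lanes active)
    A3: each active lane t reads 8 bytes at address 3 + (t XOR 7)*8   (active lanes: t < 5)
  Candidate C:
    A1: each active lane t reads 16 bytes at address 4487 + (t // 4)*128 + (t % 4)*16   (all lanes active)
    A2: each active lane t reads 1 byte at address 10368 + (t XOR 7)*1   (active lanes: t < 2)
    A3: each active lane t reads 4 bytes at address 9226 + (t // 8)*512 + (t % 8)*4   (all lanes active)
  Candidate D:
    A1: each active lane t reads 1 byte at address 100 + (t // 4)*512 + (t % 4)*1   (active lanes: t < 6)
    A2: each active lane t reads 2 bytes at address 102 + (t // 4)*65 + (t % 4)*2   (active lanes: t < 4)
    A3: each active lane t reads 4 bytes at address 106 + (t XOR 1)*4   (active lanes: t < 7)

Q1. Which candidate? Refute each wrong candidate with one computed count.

B: A2 gives 1 transaction, not 2
C: A1 gives 2 transactions, not 1
D: A1 gives 2 transactions, not 1
A: all counts match (1,2,1)

Answer: A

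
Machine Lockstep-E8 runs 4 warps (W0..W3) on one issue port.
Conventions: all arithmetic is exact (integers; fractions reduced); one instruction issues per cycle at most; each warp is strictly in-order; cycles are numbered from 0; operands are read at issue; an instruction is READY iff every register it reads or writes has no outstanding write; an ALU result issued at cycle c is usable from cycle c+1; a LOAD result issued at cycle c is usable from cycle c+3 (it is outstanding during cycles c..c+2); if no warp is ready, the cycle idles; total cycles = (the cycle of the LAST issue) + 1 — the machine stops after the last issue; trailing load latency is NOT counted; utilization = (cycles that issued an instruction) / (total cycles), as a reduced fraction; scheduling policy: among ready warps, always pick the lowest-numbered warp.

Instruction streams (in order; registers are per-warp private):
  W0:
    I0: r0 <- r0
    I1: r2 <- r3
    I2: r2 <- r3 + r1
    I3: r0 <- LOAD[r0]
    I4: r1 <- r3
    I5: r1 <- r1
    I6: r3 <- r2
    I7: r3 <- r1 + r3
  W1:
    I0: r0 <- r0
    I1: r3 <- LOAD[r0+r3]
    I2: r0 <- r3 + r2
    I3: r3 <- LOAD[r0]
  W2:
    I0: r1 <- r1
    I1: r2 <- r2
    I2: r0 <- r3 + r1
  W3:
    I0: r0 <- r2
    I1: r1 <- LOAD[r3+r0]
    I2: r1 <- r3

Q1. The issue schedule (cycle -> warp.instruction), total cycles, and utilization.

cycle 0: W0.I0
cycle 1: W0.I1
cycle 2: W0.I2
cycle 3: W0.I3
cycle 4: W0.I4
cycle 5: W0.I5
cycle 6: W0.I6
cycle 7: W0.I7
cycle 8: W1.I0
cycle 9: W1.I1
cycle 10: W2.I0
cycle 11: W2.I1
cycle 12: W1.I2
cycle 13: W1.I3
cycle 14: W2.I2
cycle 15: W3.I0
cycle 16: W3.I1
cycle 17: idle
cycle 18: idle
cycle 19: W3.I2

Answer: 20 cycles, utilization 9/10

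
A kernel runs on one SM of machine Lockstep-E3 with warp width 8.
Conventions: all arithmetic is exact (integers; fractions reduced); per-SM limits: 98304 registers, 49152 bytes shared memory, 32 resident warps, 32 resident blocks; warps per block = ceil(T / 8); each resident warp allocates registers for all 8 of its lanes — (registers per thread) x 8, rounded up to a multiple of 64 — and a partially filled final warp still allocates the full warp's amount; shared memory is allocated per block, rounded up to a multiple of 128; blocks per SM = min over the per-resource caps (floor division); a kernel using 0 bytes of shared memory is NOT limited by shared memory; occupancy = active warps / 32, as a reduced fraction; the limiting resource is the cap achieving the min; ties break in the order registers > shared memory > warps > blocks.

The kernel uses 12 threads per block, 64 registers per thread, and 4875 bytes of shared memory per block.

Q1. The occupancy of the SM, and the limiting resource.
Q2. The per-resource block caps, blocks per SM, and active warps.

Answer: occupancy 9/16, limited by shared memory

registers: 96 blocks
shared memory: 9 blocks
warps: 16 blocks
blocks: 32 blocks

Answer: 9 blocks, 18 active warps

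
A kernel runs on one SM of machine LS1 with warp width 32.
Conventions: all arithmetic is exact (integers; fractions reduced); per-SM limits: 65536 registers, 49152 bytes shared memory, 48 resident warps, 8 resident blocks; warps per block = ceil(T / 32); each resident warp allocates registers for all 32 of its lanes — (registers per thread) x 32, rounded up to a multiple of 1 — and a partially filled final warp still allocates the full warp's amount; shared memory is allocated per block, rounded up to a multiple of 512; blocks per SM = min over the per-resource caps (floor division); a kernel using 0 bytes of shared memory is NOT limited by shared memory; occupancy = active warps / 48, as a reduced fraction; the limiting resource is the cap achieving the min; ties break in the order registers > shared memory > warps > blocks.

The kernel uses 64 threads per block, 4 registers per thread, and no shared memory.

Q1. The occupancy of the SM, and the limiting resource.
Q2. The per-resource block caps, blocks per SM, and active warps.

Answer: occupancy 1/3, limited by blocks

registers: 256 blocks
shared memory: no limit (kernel uses none)
warps: 24 blocks
blocks: 8 blocks

Answer: 8 blocks, 16 active warps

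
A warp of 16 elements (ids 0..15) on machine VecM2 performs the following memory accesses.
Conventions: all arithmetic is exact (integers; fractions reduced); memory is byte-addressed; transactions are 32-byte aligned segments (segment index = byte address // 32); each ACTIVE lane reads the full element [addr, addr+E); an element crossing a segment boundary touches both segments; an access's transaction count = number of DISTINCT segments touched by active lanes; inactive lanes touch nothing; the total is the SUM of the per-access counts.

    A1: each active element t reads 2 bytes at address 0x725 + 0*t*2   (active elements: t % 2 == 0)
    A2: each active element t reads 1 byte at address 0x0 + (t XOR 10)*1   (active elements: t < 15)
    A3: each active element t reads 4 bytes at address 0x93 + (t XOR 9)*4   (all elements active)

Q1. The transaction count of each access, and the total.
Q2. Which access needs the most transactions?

A1: 1 transaction
A2: 1 transaction
A3: 3 transactions

Answer: 1,1,3; total 5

Answer: A3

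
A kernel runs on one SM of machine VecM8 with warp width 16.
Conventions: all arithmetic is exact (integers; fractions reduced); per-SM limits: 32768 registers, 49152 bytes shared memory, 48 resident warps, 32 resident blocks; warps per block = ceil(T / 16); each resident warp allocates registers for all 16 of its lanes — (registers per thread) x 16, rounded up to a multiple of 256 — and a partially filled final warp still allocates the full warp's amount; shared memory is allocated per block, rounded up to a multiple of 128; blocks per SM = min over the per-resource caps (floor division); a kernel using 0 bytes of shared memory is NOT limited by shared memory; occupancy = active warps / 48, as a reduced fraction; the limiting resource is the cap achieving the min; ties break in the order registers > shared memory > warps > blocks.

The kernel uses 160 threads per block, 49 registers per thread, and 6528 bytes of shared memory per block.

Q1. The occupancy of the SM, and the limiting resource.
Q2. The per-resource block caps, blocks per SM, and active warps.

Answer: occupancy 5/8, limited by registers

registers: 3 blocks
shared memory: 7 blocks
warps: 4 blocks
blocks: 32 blocks

Answer: 3 blocks, 30 active warps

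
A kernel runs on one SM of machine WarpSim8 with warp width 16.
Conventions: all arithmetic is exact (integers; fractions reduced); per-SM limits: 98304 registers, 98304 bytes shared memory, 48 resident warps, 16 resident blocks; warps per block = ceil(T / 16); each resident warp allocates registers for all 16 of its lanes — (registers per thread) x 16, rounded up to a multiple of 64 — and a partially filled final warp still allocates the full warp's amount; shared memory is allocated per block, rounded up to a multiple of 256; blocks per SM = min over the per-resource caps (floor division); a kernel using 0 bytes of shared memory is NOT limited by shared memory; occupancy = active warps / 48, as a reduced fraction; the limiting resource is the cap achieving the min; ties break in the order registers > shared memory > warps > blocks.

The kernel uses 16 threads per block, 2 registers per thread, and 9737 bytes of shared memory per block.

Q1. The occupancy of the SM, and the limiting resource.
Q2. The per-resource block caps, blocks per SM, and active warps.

Answer: occupancy 3/16, limited by shared memory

registers: 1536 blocks
shared memory: 9 blocks
warps: 48 blocks
blocks: 16 blocks

Answer: 9 blocks, 9 active warps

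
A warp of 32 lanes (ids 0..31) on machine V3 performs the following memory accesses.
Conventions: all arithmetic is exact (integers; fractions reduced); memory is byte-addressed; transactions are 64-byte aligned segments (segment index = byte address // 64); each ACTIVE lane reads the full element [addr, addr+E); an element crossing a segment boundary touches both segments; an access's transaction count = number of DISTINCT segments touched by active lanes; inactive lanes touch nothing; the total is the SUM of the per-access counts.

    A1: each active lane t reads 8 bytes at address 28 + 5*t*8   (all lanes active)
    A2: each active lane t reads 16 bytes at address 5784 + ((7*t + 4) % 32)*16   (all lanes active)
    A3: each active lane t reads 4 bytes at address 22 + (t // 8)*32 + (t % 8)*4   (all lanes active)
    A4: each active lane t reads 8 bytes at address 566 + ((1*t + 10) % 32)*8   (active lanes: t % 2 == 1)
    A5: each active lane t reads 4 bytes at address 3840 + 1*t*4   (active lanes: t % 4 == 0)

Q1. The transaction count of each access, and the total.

A1: 20 transactions
A2: 9 transactions
A3: 3 transactions
A4: 5 transactions
A5: 2 transactions

Answer: 20,9,3,5,2; total 39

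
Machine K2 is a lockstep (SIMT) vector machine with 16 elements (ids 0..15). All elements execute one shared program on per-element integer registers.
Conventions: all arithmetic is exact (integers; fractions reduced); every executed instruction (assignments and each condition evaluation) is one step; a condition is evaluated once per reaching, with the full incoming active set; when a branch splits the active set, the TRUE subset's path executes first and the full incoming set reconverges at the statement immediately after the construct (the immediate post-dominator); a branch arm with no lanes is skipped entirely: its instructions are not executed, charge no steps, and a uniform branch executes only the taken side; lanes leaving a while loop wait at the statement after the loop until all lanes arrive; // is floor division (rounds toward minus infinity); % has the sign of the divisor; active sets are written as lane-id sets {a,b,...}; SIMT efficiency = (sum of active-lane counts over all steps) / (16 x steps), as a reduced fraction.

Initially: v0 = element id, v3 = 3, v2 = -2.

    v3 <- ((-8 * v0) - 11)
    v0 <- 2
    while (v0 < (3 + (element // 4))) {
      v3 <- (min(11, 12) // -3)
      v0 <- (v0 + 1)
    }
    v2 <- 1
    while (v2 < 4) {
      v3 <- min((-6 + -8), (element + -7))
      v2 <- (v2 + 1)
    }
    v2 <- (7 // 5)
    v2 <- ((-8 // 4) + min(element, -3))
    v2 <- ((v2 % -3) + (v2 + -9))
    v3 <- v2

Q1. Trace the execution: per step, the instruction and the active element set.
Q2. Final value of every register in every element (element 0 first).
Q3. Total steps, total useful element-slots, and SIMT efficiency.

step 0: v3 <- ((-8 * v0) - 11)       {0,1,2,3,4,5,6,7,8,9,10,11,12,13,14,15}
step 1: v0 <- 2                      {0,1,2,3,4,5,6,7,8,9,10,11,12,13,14,15}
step 2: eval (v0 < (3 + (element // 4))) {0,1,2,3,4,5,6,7,8,9,10,11,12,13,14,15}
step 3: v3 <- (min(11, 12) // -3)    {0,1,2,3,4,5,6,7,8,9,10,11,12,13,14,15}
step 4: v0 <- (v0 + 1)               {0,1,2,3,4,5,6,7,8,9,10,11,12,13,14,15}
step 5: eval (v0 < (3 + (element // 4))) {0,1,2,3,4,5,6,7,8,9,10,11,12,13,14,15}
step 6: v3 <- (min(11, 12) // -3)    {4,5,6,7,8,9,10,11,12,13,14,15}
step 7: v0 <- (v0 + 1)               {4,5,6,7,8,9,10,11,12,13,14,15}
step 8: eval (v0 < (3 + (element // 4))) {4,5,6,7,8,9,10,11,12,13,14,15}
step 9: v3 <- (min(11, 12) // -3)    {8,9,10,11,12,13,14,15}
step 10: v0 <- (v0 + 1)               {8,9,10,11,12,13,14,15}
step 11: eval (v0 < (3 + (element // 4))) {8,9,10,11,12,13,14,15}
step 12: v3 <- (min(11, 12) // -3)    {12,13,14,15}
step 13: v0 <- (v0 + 1)               {12,13,14,15}
step 14: eval (v0 < (3 + (element // 4))) {12,13,14,15}
step 15: v2 <- 1                      {0,1,2,3,4,5,6,7,8,9,10,11,12,13,14,15}
step 16: eval (v2 < 4)                {0,1,2,3,4,5,6,7,8,9,10,11,12,13,14,15}
step 17: v3 <- min((-6 + -8), (element + -7)) {0,1,2,3,4,5,6,7,8,9,10,11,12,13,14,15}
step 18: v2 <- (v2 + 1)               {0,1,2,3,4,5,6,7,8,9,10,11,12,13,14,15}
step 19: eval (v2 < 4)                {0,1,2,3,4,5,6,7,8,9,10,11,12,13,14,15}
step 20: v3 <- min((-6 + -8), (element + -7)) {0,1,2,3,4,5,6,7,8,9,10,11,12,13,14,15}
step 21: v2 <- (v2 + 1)               {0,1,2,3,4,5,6,7,8,9,10,11,12,13,14,15}
step 22: eval (v2 < 4)                {0,1,2,3,4,5,6,7,8,9,10,11,12,13,14,15}
step 23: v3 <- min((-6 + -8), (element + -7)) {0,1,2,3,4,5,6,7,8,9,10,11,12,13,14,15}
step 24: v2 <- (v2 + 1)               {0,1,2,3,4,5,6,7,8,9,10,11,12,13,14,15}
step 25: eval (v2 < 4)                {0,1,2,3,4,5,6,7,8,9,10,11,12,13,14,15}
step 26: v2 <- (7 // 5)               {0,1,2,3,4,5,6,7,8,9,10,11,12,13,14,15}
step 27: v2 <- ((-8 // 4) + min(element, -3)) {0,1,2,3,4,5,6,7,8,9,10,11,12,13,14,15}
step 28: v2 <- ((v2 % -3) + (v2 + -9)) {0,1,2,3,4,5,6,7,8,9,10,11,12,13,14,15}
step 29: v3 <- v2                     {0,1,2,3,4,5,6,7,8,9,10,11,12,13,14,15}

Answer: 30 steps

v0: 3,3,3,3,4,4,4,4,5,5,5,5,6,6,6,6
v3: -16,-16,-16,-16,-16,-16,-16,-16,-16,-16,-16,-16,-16,-16,-16,-16
v2: -16,-16,-16,-16,-16,-16,-16,-16,-16,-16,-16,-16,-16,-16,-16,-16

steps = 30; useful = 408; efficiency = 408/480 = 17/20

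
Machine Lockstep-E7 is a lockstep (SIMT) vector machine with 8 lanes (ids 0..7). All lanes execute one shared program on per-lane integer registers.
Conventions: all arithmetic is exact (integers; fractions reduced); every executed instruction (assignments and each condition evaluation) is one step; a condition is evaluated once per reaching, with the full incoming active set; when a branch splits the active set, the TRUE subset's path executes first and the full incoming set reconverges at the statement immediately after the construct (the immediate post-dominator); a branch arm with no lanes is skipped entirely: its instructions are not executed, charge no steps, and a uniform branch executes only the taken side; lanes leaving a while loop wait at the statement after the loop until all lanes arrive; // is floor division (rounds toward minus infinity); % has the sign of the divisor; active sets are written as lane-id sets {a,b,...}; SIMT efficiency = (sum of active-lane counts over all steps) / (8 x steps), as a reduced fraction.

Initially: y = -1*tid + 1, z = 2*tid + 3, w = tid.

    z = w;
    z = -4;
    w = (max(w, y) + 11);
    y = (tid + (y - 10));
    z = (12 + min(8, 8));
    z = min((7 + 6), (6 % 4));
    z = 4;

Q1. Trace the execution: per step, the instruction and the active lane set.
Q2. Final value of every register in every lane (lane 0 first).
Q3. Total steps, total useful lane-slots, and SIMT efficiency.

step 0: z <- w                       {0,1,2,3,4,5,6,7}
step 1: z <- -4                      {0,1,2,3,4,5,6,7}
step 2: w <- (max(w, y) + 11)        {0,1,2,3,4,5,6,7}
step 3: y <- (tid + (y - 10))        {0,1,2,3,4,5,6,7}
step 4: z <- (12 + min(8, 8))        {0,1,2,3,4,5,6,7}
step 5: z <- min((7 + 6), (6 % 4))   {0,1,2,3,4,5,6,7}
step 6: z <- 4                       {0,1,2,3,4,5,6,7}

Answer: 7 steps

y: -9,-9,-9,-9,-9,-9,-9,-9
z: 4,4,4,4,4,4,4,4
w: 12,12,13,14,15,16,17,18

steps = 7; useful = 56; efficiency = 56/56 = 1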